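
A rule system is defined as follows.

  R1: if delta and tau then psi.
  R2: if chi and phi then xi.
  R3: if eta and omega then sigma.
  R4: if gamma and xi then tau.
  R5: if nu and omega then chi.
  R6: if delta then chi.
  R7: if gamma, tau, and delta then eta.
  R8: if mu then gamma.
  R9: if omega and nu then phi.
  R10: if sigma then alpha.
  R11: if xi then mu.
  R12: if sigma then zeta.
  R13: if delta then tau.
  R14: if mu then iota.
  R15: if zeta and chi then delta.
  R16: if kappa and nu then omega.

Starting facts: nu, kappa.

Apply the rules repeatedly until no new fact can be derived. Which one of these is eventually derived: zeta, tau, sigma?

tau

From kappa and nu, R16 gives omega.
From omega and nu, R9 gives phi.
From nu and omega, R5 gives chi.
chi and phi hold, so xi follows (R2).
xi holds, so mu follows (R11).
mu holds, so gamma follows (R8).
From gamma and xi, R4 gives tau.
zeta would need sigma (R12), but sigma is never established. sigma would need eta and omega (R3), but eta is never established.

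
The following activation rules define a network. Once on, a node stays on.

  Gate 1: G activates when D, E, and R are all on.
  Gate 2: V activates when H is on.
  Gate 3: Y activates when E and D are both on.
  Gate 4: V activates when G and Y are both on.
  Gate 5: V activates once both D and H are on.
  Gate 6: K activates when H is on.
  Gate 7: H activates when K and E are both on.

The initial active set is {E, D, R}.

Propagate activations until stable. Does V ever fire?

Yes

Gate 3: E and D on → Y on.
Gate 1: D, E, and R on → G on.
G and Y are on, so V activates (Gate 4).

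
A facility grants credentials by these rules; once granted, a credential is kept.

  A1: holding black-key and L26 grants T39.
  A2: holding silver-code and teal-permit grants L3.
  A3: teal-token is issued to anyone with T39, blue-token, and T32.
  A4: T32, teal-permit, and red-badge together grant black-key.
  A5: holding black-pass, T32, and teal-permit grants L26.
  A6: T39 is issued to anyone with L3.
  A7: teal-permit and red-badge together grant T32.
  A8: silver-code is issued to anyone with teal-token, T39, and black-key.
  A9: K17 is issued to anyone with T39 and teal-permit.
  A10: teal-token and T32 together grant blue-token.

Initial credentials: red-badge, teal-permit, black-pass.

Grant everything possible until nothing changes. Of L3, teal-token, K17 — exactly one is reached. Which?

Holding teal-permit and red-badge grants T32 (A7).
Holding black-pass, T32, and teal-permit grants L26 (A5).
Holding T32, teal-permit, and red-badge grants black-key (A4).
Holding black-key and L26 grants T39 (A1).
Holding T39 and teal-permit grants K17 (A9).
L3 would need silver-code and teal-permit (A2), but silver-code is never granted. teal-token would need T39, blue-token, and T32 (A3), but blue-token is never granted.

K17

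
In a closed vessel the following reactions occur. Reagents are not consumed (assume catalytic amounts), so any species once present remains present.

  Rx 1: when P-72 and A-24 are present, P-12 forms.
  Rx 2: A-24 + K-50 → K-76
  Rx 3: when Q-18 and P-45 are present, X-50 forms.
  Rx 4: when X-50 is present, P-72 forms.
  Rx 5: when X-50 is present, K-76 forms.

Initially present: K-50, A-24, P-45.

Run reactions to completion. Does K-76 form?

Yes

A-24 and K-50 present → K-76 forms (Rx 2).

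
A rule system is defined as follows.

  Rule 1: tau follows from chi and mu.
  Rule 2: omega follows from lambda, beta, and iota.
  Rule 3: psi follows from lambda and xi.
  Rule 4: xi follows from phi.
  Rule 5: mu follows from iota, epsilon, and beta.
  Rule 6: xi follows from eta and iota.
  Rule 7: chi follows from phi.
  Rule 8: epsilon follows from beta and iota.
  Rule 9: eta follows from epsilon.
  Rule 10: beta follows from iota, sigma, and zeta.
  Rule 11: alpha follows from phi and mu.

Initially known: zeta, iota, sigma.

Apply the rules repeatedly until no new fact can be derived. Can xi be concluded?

Yes

iota, sigma, and zeta hold, so beta follows (Rule 10).
From beta and iota, Rule 8 gives epsilon.
epsilon holds, so eta follows (Rule 9).
From eta and iota, Rule 6 gives xi.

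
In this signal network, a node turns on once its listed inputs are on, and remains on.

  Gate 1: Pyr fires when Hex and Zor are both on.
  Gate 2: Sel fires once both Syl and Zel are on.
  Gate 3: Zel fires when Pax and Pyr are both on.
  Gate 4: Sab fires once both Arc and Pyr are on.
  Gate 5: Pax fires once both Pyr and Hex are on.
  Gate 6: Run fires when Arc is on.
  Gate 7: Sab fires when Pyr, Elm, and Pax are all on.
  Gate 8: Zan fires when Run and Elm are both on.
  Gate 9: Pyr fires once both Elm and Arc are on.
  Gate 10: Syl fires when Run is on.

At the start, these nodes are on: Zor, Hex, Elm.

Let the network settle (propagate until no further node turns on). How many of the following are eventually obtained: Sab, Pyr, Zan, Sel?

2

Gate 1: Hex and Zor on → Pyr on.
Pyr and Hex are on, so Pax fires (Gate 5).
Gate 7: Pyr, Elm, and Pax on → Sab on.
Sab: reached.
Pyr: reached.
Zan would need Run and Elm (Gate 8), but Run never turns on.
Sel would need Syl and Zel (Gate 2), but Syl never turns on.
Reached: Sab and Pyr — 2 of the 4.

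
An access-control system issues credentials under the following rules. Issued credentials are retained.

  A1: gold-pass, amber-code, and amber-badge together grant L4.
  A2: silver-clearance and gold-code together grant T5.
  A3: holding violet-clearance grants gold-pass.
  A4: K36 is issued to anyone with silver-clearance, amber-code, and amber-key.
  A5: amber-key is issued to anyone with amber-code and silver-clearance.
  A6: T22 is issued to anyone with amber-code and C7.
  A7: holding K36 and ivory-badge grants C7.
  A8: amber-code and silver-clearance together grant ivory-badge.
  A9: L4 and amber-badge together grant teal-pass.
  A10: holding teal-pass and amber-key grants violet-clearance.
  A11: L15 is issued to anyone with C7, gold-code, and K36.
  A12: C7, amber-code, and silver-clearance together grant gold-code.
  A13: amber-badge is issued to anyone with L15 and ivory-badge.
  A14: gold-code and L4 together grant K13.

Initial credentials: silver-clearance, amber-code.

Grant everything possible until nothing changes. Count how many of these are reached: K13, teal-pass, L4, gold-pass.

K13 would need gold-code and L4 (A14), but L4 is never granted.
teal-pass would need L4 and amber-badge (A9), but L4 is never granted.
L4 would need gold-pass, amber-code, and amber-badge (A1), but gold-pass is never granted.
gold-pass would need violet-clearance (A3), but violet-clearance is never granted.
None of the 4 are reached.

0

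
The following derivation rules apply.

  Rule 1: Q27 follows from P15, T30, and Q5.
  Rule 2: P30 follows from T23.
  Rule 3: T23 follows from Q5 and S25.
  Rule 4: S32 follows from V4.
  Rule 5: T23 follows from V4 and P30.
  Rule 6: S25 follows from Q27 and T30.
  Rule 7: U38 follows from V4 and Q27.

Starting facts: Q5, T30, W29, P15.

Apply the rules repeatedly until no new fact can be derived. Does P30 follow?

P15, T30, and Q5 hold, so Q27 follows (Rule 1).
From Q27 and T30, Rule 6 gives S25.
From Q5 and S25, Rule 3 gives T23.
T23 holds, so P30 follows (Rule 2).

Yes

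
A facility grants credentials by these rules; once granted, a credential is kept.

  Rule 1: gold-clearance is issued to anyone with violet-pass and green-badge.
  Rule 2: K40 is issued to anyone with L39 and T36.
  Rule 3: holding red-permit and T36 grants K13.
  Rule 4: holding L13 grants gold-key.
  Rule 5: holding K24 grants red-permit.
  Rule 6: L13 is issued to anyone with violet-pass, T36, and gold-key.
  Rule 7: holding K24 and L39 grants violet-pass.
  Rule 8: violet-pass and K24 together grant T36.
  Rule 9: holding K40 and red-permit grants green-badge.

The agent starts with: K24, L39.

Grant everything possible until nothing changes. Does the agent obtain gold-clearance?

Yes

Holding K24 and L39 grants violet-pass (Rule 7).
Holding K24 grants red-permit (Rule 5).
Holding violet-pass and K24 grants T36 (Rule 8).
Holding L39 and T36 grants K40 (Rule 2).
Holding K40 and red-permit grants green-badge (Rule 9).
Holding violet-pass and green-badge grants gold-clearance (Rule 1).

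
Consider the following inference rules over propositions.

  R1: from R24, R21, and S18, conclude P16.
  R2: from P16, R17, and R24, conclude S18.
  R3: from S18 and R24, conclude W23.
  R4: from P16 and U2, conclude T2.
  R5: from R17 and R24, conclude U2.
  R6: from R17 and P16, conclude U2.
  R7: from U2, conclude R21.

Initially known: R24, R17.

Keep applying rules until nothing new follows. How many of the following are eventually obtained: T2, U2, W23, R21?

R17 and R24 hold, so U2 follows (R5).
From U2, R7 gives R21.
T2 would need P16 and U2 (R4), but P16 is never established.
U2: reached.
W23 would need S18 and R24 (R3), but S18 is never established.
R21: reached.
Reached: U2 and R21 — 2 of the 4.

2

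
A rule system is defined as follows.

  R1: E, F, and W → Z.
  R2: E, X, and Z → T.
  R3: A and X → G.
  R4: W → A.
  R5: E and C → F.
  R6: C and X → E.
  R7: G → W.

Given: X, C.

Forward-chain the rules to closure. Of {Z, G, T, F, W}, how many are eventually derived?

From C and X, R6 gives E.
E and C hold, so F follows (R5).
Z would need E, F, and W (R1), but W is never established.
G would need A and X (R3), but A is never established.
T would need E, X, and Z (R2), but Z is never established.
F: reached.
W would need G (R7), but G is never established.
Reached: F — 1 of the 5.

1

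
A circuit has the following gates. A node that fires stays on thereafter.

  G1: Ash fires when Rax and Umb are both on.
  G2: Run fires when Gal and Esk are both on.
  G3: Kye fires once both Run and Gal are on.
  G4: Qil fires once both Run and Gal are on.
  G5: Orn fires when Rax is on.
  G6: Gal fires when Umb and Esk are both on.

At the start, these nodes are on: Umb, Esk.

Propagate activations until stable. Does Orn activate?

No

Orn would need Rax (G5), but Rax never turns on.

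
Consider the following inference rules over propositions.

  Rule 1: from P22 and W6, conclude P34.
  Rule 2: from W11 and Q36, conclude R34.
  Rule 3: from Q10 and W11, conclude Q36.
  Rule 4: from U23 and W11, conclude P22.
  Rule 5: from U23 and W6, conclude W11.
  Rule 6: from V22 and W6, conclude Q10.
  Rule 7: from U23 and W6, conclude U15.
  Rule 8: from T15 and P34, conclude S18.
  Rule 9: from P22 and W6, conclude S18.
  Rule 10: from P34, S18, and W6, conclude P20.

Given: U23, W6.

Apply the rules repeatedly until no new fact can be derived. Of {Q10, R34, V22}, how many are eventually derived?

Q10 would need V22 and W6 (Rule 6), but V22 is never established.
R34 would need W11 and Q36 (Rule 2), but Q36 is never established.
No rule produces V22, and it is not given.
None of the 3 are reached.

0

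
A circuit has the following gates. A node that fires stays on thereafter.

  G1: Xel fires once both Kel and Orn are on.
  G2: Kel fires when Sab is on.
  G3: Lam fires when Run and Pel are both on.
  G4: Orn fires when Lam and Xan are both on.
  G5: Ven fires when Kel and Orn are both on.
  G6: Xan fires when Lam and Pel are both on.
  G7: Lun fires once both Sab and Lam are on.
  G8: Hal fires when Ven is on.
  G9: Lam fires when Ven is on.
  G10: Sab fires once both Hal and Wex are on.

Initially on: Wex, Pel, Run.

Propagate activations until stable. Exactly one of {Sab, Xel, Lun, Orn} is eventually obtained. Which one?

Orn

G3: Run and Pel on → Lam on.
Lam and Pel are on, so Xan fires (G6).
Lam and Xan are on, so Orn fires (G4).
Xel would need Kel and Orn (G1), but Kel never turns on. Lun would need Sab and Lam (G7), but Sab never turns on. Sab would need Hal and Wex (G10), but Hal never turns on.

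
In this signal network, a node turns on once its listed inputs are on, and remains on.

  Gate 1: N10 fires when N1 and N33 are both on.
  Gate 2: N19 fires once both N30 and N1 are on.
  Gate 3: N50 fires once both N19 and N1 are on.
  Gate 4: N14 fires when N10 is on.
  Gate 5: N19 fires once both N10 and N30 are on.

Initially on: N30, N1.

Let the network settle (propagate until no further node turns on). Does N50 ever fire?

Yes

Gate 2: N30 and N1 on → N19 on.
Gate 3: N19 and N1 on → N50 on.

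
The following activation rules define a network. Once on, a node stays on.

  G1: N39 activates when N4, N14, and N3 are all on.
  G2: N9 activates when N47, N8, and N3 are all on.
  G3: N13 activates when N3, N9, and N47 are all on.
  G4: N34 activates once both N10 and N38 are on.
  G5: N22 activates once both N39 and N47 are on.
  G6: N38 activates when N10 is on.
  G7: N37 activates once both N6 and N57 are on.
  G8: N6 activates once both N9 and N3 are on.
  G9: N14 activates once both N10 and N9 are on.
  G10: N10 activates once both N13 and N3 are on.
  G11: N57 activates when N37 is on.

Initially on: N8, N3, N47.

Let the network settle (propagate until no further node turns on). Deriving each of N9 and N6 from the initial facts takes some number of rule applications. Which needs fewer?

N9

N9: N47, N8, and N3 are on, so N9 activates (G2). [1 rule application]
N6: G2: N47, N8, and N3 on → N9 on. G8: N9 and N3 on → N6 on. [2 rule applications]
N9 needs fewer.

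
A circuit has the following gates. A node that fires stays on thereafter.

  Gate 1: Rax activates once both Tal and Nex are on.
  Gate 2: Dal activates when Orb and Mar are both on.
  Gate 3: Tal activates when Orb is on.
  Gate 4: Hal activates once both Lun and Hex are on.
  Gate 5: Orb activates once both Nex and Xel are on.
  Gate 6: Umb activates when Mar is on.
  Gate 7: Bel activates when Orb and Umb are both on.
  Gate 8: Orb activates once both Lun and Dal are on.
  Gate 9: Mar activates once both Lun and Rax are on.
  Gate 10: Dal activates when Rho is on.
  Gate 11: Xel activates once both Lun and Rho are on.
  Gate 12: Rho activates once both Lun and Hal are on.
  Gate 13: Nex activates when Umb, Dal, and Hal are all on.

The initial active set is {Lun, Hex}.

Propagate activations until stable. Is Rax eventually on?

Rax would need Tal and Nex (Gate 1), but Nex never turns on.

No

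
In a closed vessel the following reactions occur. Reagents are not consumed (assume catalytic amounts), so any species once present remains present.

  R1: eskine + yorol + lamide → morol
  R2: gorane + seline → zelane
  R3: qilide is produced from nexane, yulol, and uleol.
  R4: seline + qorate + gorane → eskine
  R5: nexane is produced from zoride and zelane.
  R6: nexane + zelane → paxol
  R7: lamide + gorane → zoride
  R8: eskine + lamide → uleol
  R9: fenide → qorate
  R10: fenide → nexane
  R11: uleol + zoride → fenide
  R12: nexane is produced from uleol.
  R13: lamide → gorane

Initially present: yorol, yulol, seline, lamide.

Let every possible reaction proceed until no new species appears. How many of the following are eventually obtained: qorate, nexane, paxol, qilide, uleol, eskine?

2

lamide present → gorane forms (R13).
lamide and gorane present → zoride forms (R7).
gorane and seline present → zelane forms (R2).
zoride and zelane present → nexane forms (R5).
nexane and zelane present → paxol forms (R6).
qorate would need fenide (R9), but fenide never forms.
nexane: reached.
paxol: reached.
qilide would need nexane, yulol, and uleol (R3), but uleol never forms.
uleol would need eskine and lamide (R8), but eskine never forms.
eskine would need seline, qorate, and gorane (R4), but qorate never forms.
Reached: nexane and paxol — 2 of the 6.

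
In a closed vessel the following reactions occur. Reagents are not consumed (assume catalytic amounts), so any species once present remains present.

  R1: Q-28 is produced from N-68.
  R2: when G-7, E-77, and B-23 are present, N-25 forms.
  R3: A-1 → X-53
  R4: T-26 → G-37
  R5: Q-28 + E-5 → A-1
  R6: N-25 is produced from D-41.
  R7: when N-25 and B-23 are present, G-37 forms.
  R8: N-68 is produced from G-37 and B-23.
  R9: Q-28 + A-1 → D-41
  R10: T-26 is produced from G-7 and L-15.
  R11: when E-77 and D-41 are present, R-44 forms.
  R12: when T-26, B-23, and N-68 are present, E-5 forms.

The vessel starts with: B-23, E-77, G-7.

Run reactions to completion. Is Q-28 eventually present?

G-7, E-77, and B-23 present → N-25 forms (R2).
N-25 and B-23 present → G-37 forms (R7).
G-37 and B-23 present → N-68 forms (R8).
N-68 present → Q-28 forms (R1).

Yes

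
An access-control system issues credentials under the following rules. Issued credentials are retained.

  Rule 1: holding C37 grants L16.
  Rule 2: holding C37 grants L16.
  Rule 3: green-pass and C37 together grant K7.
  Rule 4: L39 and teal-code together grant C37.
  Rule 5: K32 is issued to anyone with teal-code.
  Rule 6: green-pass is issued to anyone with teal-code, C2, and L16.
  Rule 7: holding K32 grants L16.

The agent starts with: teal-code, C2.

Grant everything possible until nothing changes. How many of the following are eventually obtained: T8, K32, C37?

1

Holding teal-code grants K32 (Rule 5).
No rule produces T8, and it is not given.
K32: reached.
C37 would need L39 and teal-code (Rule 4), but L39 is never granted.
Reached: K32 — 1 of the 3.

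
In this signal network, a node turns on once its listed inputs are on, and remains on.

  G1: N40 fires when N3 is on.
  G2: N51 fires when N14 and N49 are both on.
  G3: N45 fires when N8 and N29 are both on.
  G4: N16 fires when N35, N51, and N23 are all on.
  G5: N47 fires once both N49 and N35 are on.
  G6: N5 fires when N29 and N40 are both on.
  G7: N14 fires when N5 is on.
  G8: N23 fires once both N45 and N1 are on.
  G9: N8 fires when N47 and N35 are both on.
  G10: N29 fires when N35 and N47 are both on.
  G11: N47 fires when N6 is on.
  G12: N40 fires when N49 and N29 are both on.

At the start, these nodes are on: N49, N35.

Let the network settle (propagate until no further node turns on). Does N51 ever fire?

N49 and N35 are on, so N47 fires (G5).
G10: N35 and N47 on → N29 on.
N49 and N29 are on, so N40 fires (G12).
N29 and N40 are on, so N5 fires (G6).
G7: N5 on → N14 on.
G2: N14 and N49 on → N51 on.

Yes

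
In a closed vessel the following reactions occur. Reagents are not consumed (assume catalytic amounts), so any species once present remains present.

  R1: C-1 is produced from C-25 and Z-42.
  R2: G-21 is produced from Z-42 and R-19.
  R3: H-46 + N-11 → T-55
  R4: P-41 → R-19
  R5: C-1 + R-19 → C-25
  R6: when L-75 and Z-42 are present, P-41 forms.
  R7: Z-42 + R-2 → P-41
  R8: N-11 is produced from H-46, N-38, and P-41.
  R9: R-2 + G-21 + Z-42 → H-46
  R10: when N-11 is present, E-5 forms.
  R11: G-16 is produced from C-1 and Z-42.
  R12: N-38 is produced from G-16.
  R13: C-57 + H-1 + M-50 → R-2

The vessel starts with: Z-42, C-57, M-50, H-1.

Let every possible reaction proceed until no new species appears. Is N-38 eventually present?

N-38 would need G-16 (R12), but G-16 never forms.

No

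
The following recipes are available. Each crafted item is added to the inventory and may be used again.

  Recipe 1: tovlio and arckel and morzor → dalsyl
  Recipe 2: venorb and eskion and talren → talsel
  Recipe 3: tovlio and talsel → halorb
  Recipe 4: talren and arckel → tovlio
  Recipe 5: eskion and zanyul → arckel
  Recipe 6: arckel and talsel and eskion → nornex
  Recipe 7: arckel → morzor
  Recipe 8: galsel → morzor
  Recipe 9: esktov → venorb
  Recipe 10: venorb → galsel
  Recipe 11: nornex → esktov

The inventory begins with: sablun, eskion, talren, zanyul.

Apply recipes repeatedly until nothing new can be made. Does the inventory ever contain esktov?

esktov would need nornex (Recipe 11), but nornex is never obtained.

No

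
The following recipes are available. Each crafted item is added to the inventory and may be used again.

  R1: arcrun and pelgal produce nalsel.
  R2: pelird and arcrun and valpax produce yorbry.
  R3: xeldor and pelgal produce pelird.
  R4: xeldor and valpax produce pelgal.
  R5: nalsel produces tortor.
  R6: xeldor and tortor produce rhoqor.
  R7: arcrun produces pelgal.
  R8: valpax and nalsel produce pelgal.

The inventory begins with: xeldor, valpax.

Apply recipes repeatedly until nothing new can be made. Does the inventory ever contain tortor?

No

tortor would need nalsel (R5), but nalsel is never obtained.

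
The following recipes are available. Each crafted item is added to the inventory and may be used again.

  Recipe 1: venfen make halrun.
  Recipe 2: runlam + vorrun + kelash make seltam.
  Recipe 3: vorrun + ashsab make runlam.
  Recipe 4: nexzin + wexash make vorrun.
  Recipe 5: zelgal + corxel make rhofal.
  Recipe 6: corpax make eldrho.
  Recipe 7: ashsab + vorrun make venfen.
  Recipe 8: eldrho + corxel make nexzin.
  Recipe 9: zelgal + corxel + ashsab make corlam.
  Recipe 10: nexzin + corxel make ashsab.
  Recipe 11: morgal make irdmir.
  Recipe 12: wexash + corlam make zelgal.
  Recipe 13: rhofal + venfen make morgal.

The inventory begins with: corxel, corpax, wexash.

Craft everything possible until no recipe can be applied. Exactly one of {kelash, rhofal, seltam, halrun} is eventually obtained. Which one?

halrun

Using Recipe 6, corpax makes eldrho.
eldrho + corxel → nexzin (Recipe 8).
nexzin + corxel → ashsab (Recipe 10).
Using Recipe 4, nexzin and wexash make vorrun.
Using Recipe 7, ashsab and vorrun make venfen.
venfen → halrun (Recipe 1).
seltam would need runlam, vorrun, and kelash (Recipe 2), but kelash is never obtained. rhofal would need zelgal and corxel (Recipe 5), but zelgal is never obtained. No rule produces kelash, and it is not given.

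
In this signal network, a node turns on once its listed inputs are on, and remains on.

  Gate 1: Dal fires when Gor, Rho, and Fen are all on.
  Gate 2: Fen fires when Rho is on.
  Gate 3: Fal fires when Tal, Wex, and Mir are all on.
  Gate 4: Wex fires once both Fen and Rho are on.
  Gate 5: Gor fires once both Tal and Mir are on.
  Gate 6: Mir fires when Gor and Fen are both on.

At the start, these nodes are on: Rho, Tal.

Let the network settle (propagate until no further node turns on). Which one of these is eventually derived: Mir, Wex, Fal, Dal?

Wex

Rho is on, so Fen fires (Gate 2).
Fen and Rho are on, so Wex fires (Gate 4).
Fal would need Tal, Wex, and Mir (Gate 3), but Mir never turns on. Mir would need Gor and Fen (Gate 6), but Gor never turns on. Dal would need Gor, Rho, and Fen (Gate 1), but Gor never turns on.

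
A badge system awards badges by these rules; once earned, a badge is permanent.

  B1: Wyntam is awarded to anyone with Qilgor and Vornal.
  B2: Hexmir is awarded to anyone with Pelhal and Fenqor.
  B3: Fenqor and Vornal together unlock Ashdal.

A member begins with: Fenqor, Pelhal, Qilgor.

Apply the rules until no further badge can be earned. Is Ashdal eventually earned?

No

Ashdal would need Fenqor and Vornal (B3), but Vornal is never earned.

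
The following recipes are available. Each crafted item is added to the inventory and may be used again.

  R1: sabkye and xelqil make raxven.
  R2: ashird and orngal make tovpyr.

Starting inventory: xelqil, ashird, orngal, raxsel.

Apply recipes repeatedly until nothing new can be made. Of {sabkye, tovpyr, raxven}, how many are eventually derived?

1

Using R2, ashird and orngal make tovpyr.
No rule produces sabkye, and it is not given.
tovpyr: reached.
raxven would need sabkye and xelqil (R1), but sabkye is never obtained.
Reached: tovpyr — 1 of the 3.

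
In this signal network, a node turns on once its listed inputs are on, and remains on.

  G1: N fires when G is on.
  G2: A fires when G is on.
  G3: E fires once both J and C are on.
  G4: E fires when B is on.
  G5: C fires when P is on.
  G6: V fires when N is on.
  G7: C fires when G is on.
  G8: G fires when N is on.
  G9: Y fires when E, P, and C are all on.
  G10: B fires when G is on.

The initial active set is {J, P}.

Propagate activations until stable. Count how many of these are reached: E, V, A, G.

P is on, so C fires (G5).
G3: J and C on → E on.
E: reached.
V would need N (G6), but N never turns on.
A would need G (G2), but G never turns on.
G would need N (G8), but N never turns on.
Reached: E — 1 of the 4.

1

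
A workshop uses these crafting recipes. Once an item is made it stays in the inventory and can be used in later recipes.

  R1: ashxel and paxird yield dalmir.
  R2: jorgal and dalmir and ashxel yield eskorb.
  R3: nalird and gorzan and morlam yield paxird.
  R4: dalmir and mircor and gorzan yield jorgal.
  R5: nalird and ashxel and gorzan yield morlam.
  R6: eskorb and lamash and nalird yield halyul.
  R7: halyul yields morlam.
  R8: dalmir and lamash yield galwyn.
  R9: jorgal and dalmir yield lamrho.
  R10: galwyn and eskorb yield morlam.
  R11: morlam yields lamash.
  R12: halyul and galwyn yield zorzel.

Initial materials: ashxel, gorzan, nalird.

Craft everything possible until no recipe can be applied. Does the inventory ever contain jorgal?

No

jorgal would need dalmir, mircor, and gorzan (R4), but mircor is never obtained.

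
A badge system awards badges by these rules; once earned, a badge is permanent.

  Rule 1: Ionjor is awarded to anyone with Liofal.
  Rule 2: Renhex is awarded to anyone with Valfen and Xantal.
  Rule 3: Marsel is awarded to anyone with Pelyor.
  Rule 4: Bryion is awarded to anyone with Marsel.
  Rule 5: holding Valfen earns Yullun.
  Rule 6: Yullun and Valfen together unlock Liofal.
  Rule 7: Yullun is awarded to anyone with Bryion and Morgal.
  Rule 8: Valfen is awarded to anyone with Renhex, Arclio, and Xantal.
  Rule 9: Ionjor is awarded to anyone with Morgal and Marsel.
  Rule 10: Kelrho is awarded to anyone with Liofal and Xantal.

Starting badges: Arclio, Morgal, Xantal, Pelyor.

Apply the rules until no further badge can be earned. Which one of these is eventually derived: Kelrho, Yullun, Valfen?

With Pelyor, Marsel is earned (Rule 3).
With Marsel, Bryion is earned (Rule 4).
With Bryion and Morgal, Yullun is earned (Rule 7).
Kelrho would need Liofal and Xantal (Rule 10), but Liofal is never earned. Valfen would need Renhex, Arclio, and Xantal (Rule 8), but Renhex is never earned.

Yullun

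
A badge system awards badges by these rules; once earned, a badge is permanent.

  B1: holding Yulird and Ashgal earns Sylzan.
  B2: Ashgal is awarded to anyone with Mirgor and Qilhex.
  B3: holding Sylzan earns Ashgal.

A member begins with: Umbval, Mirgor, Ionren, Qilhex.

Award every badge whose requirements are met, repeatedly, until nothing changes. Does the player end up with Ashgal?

With Mirgor and Qilhex, Ashgal is earned (B2).

Yes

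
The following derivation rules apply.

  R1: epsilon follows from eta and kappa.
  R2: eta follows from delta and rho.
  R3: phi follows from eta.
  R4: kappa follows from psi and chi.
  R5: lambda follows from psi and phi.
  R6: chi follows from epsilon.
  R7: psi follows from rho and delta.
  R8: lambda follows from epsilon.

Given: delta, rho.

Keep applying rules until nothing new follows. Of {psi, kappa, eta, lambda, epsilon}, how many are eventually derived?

delta and rho hold, so eta follows (R2).
From rho and delta, R7 gives psi.
From eta, R3 gives phi.
psi and phi hold, so lambda follows (R5).
psi: reached.
kappa would need psi and chi (R4), but chi is never established.
eta: reached.
lambda: reached.
epsilon would need eta and kappa (R1), but kappa is never established.
Reached: psi, eta, and lambda — 3 of the 5.

3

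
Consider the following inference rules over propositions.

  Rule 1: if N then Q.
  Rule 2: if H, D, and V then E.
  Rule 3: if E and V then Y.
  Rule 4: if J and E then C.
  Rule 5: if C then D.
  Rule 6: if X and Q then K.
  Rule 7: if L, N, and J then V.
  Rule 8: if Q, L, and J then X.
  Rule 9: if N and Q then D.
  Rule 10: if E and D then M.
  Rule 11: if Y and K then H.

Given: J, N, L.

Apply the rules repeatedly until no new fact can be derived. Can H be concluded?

No

H would need Y and K (Rule 11), but Y is never established.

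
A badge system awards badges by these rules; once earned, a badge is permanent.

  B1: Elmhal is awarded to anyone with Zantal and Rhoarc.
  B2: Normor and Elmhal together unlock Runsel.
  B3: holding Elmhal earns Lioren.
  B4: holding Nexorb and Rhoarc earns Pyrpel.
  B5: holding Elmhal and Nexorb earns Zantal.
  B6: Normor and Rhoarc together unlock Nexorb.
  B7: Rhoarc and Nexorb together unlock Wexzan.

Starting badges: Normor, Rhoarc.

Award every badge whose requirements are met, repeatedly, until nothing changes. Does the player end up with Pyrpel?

With Normor and Rhoarc, Nexorb is earned (B6).
With Nexorb and Rhoarc, Pyrpel is earned (B4).

Yes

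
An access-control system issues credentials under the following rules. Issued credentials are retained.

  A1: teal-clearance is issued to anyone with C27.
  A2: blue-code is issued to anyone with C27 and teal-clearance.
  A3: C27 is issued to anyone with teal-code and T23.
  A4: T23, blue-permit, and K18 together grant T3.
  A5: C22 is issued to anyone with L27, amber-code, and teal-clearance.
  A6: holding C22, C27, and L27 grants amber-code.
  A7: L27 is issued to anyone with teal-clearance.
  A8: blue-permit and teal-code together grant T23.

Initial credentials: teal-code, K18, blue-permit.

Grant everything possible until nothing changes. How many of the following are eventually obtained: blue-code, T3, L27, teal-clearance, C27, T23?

6

Holding blue-permit and teal-code grants T23 (A8).
Holding T23, blue-permit, and K18 grants T3 (A4).
Holding teal-code and T23 grants C27 (A3).
Holding C27 grants teal-clearance (A1).
Holding C27 and teal-clearance grants blue-code (A2).
Holding teal-clearance grants L27 (A7).
blue-code: reached.
T3: reached.
L27: reached.
teal-clearance: reached.
C27: reached.
T23: reached.
All 6 are reached.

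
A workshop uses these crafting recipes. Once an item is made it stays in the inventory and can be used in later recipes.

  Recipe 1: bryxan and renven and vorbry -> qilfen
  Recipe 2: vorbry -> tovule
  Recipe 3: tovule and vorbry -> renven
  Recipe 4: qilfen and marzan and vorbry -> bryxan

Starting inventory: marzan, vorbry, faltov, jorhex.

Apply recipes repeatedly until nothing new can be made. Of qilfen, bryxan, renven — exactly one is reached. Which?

vorbry -> tovule (Recipe 2).
Using Recipe 3, tovule and vorbry make renven.
bryxan would need qilfen, marzan, and vorbry (Recipe 4), but qilfen is never obtained. qilfen would need bryxan, renven, and vorbry (Recipe 1), but bryxan is never obtained.

renven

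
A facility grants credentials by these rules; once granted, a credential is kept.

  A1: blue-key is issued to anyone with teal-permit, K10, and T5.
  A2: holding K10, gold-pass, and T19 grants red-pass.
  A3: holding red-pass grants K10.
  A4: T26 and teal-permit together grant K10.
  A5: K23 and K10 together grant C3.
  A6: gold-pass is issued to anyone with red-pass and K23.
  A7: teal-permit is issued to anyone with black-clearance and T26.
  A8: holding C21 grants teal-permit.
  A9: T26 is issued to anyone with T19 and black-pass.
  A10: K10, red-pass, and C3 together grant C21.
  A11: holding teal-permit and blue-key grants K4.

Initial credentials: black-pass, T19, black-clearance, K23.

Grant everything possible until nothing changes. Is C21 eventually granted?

C21 would need K10, red-pass, and C3 (A10), but red-pass is never granted.

No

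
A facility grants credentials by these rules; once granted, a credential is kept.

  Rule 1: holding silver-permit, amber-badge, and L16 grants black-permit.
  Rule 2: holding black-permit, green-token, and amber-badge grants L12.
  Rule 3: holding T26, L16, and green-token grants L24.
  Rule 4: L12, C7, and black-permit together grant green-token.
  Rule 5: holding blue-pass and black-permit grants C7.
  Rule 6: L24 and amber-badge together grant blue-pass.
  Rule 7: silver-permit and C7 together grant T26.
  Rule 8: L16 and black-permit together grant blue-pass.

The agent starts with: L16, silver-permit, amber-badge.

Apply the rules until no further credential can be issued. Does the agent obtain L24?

L24 would need T26, L16, and green-token (Rule 3), but green-token is never granted.

No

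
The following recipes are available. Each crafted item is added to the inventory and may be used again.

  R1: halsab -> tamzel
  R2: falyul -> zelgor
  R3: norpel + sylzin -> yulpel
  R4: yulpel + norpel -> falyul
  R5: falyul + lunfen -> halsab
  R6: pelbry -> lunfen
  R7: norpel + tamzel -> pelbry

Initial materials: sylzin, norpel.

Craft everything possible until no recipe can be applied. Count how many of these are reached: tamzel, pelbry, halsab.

tamzel would need halsab (R1), but halsab is never obtained.
pelbry would need norpel and tamzel (R7), but tamzel is never obtained.
halsab would need falyul and lunfen (R5), but lunfen is never obtained.
None of the 3 are reached.

0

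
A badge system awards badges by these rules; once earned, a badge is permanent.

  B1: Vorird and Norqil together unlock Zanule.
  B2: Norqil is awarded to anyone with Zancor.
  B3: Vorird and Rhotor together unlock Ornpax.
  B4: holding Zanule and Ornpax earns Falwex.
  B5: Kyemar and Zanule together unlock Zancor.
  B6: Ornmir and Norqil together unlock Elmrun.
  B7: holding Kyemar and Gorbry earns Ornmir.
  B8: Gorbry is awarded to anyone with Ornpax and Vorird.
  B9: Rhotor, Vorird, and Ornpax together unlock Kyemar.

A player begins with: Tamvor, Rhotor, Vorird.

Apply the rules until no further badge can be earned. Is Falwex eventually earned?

No

Falwex would need Zanule and Ornpax (B4), but Zanule is never earned.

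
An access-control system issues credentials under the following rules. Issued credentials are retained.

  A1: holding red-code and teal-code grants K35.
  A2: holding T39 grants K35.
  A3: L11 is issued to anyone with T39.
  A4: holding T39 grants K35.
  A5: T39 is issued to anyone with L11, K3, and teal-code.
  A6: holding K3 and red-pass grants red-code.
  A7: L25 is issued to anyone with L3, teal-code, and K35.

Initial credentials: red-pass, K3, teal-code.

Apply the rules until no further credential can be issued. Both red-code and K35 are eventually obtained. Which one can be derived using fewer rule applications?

red-code

red-code: Holding K3 and red-pass grants red-code (A6). [1 rule application]
K35: Holding K3 and red-pass grants red-code (A6). Holding red-code and teal-code grants K35 (A1). [2 rule applications]
red-code needs fewer.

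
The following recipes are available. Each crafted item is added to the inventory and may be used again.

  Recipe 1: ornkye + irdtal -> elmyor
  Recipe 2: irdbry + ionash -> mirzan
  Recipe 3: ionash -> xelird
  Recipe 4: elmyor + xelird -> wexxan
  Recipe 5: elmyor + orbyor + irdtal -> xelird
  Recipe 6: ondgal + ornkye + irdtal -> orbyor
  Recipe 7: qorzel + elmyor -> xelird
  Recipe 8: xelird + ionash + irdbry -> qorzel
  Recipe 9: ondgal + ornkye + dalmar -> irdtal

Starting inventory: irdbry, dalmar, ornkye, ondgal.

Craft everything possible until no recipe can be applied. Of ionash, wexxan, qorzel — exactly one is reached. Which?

Using Recipe 9, ondgal, ornkye, and dalmar make irdtal.
Using Recipe 6, ondgal, ornkye, and irdtal make orbyor.
ornkye + irdtal -> elmyor (Recipe 1).
Using Recipe 5, elmyor, orbyor, and irdtal make xelird.
Using Recipe 4, elmyor and xelird make wexxan.
qorzel would need xelird, ionash, and irdbry (Recipe 8), but ionash is never obtained. No rule produces ionash, and it is not given.

wexxan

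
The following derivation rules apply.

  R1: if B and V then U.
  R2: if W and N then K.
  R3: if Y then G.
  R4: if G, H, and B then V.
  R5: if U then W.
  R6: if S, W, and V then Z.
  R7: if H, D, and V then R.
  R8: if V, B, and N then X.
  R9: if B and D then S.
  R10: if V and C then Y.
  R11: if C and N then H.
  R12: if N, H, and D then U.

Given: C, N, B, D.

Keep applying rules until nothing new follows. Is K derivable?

C and N hold, so H follows (R11).
From N, H, and D, R12 gives U.
From U, R5 gives W.
From W and N, R2 gives K.

Yes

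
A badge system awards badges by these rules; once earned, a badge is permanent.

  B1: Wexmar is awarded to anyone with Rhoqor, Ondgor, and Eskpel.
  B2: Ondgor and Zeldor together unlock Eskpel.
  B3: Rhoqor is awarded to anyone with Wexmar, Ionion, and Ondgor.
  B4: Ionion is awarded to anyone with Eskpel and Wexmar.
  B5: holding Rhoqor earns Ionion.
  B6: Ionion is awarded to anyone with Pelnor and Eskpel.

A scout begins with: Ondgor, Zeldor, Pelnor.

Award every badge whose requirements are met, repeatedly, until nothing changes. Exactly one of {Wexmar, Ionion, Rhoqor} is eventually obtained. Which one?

Ionion

With Ondgor and Zeldor, Eskpel is earned (B2).
With Pelnor and Eskpel, Ionion is earned (B6).
Wexmar would need Rhoqor, Ondgor, and Eskpel (B1), but Rhoqor is never earned. Rhoqor would need Wexmar, Ionion, and Ondgor (B3), but Wexmar is never earned.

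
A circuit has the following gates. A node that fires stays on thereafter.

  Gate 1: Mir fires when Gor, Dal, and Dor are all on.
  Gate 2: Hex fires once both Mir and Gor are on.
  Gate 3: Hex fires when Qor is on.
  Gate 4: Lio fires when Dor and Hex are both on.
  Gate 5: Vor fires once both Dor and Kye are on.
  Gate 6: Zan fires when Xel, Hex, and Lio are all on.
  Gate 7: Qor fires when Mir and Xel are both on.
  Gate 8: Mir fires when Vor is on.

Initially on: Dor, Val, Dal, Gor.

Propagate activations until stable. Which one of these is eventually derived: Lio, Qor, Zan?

Gate 1: Gor, Dal, and Dor on → Mir on.
Mir and Gor are on, so Hex fires (Gate 2).
Dor and Hex are on, so Lio fires (Gate 4).
Zan would need Xel, Hex, and Lio (Gate 6), but Xel never turns on. Qor would need Mir and Xel (Gate 7), but Xel never turns on.

Lio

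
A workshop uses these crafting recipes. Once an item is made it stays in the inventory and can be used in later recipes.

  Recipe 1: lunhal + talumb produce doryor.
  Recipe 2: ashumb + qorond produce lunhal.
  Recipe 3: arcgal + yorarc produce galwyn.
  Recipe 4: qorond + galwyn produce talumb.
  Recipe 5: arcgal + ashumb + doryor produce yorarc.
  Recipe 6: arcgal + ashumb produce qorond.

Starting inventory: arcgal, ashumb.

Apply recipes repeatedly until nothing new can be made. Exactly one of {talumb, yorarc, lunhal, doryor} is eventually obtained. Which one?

lunhal

Using Recipe 6, arcgal and ashumb make qorond.
Using Recipe 2, ashumb and qorond make lunhal.
yorarc would need arcgal, ashumb, and doryor (Recipe 5), but doryor is never obtained. doryor would need lunhal and talumb (Recipe 1), but talumb is never obtained. talumb would need qorond and galwyn (Recipe 4), but galwyn is never obtained.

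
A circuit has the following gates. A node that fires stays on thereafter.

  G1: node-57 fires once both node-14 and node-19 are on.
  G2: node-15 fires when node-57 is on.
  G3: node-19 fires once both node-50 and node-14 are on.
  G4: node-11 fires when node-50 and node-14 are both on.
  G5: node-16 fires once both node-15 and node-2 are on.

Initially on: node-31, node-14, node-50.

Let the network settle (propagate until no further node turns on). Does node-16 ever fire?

node-16 would need node-15 and node-2 (G5), but node-2 never turns on.

No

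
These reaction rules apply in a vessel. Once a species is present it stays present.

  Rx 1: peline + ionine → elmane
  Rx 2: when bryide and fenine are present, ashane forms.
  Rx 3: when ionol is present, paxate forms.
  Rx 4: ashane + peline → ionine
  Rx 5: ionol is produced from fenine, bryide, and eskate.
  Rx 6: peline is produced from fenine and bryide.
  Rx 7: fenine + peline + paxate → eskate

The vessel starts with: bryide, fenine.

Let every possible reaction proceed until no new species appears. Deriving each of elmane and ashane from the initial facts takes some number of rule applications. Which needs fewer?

ashane

ashane: bryide and fenine present → ashane forms (Rx 2). [1 rule application]
elmane: bryide and fenine present → ashane forms (Rx 2). fenine and bryide present → peline forms (Rx 6). ashane and peline present → ionine forms (Rx 4). peline and ionine present → elmane forms (Rx 1). [4 rule applications]
ashane needs fewer.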